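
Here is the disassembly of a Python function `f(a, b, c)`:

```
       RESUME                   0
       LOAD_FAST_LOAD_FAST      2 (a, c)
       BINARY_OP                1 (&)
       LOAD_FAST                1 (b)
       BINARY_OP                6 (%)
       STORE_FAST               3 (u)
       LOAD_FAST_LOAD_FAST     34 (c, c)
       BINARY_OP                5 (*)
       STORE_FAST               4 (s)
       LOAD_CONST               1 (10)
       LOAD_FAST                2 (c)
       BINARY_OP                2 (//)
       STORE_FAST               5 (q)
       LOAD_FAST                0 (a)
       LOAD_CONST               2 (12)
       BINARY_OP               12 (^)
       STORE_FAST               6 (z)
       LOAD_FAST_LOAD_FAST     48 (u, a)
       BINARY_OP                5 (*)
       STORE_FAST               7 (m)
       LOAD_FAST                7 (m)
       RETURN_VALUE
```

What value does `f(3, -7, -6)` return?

LOAD_FAST_LOAD_FAST a,c → push 3,-6. Stack: [3, -6]
BINARY_OP & → 3 & -6 = 2. Stack: [2]
LOAD_FAST b → push -7. Stack: [2, -7]
BINARY_OP % → 2 % -7 = -5. Stack: [-5]
STORE_FAST u → u=-5. Stack: []
LOAD_FAST_LOAD_FAST c,c → push -6,-6. Stack: [-6, -6]
BINARY_OP * → -6 * -6 = 36. Stack: [36]
STORE_FAST s → s=36. Stack: []
LOAD_CONST → push 10. Stack: [10]
LOAD_FAST c → push -6. Stack: [10, -6]
BINARY_OP // → 10 // -6 = -2. Stack: [-2]
STORE_FAST q → q=-2. Stack: []
LOAD_FAST a → push 3. Stack: [3]
LOAD_CONST → push 12. Stack: [3, 12]
BINARY_OP ^ → 3 ^ 12 = 15. Stack: [15]
STORE_FAST z → z=15. Stack: []
LOAD_FAST_LOAD_FAST u,a → push -5,3. Stack: [-5, 3]
BINARY_OP * → -5 * 3 = -15. Stack: [-15]
STORE_FAST m → m=-15. Stack: []
LOAD_FAST m → push -15. Stack: [-15]
RETURN_VALUE → return -15.

-15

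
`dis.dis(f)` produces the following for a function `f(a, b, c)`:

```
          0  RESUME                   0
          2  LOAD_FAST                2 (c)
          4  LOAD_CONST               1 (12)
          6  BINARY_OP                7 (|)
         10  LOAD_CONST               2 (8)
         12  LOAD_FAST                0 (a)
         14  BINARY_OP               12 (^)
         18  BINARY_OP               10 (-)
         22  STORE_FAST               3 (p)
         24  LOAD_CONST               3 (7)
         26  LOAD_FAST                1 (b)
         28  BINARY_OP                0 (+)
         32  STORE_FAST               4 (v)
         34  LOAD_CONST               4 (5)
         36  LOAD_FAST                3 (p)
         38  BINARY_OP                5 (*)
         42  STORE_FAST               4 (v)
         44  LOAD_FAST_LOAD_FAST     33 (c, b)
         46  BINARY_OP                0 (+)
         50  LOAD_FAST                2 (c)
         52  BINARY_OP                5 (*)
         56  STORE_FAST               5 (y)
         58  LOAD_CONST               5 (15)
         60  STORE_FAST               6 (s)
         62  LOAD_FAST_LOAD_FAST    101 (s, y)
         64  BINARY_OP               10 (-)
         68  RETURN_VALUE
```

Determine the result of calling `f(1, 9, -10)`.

LOAD_FAST c → push -10. Stack: [-10]
LOAD_CONST → push 12. Stack: [-10, 12]
BINARY_OP | → -10 | 12 = -2. Stack: [-2]
LOAD_CONST → push 8. Stack: [-2, 8]
LOAD_FAST a → push 1. Stack: [-2, 8, 1]
BINARY_OP ^ → 8 ^ 1 = 9. Stack: [-2, 9]
BINARY_OP - → -2 - 9 = -11. Stack: [-11]
STORE_FAST p → p=-11. Stack: []
LOAD_CONST → push 7. Stack: [7]
LOAD_FAST b → push 9. Stack: [7, 9]
BINARY_OP + → 7 + 9 = 16. Stack: [16]
STORE_FAST v → v=16. Stack: []
LOAD_CONST → push 5. Stack: [5]
LOAD_FAST p → push -11. Stack: [5, -11]
BINARY_OP * → 5 * -11 = -55. Stack: [-55]
STORE_FAST v → v=-55. Stack: []
LOAD_FAST_LOAD_FAST c,b → push -10,9. Stack: [-10, 9]
BINARY_OP + → -10 + 9 = -1. Stack: [-1]
LOAD_FAST c → push -10. Stack: [-1, -10]
BINARY_OP * → -1 * -10 = 10. Stack: [10]
STORE_FAST y → y=10. Stack: []
LOAD_CONST → push 15. Stack: [15]
STORE_FAST s → s=15. Stack: []
LOAD_FAST_LOAD_FAST s,y → push 15,10. Stack: [15, 10]
BINARY_OP - → 15 - 10 = 5. Stack: [5]
RETURN_VALUE → return 5.

5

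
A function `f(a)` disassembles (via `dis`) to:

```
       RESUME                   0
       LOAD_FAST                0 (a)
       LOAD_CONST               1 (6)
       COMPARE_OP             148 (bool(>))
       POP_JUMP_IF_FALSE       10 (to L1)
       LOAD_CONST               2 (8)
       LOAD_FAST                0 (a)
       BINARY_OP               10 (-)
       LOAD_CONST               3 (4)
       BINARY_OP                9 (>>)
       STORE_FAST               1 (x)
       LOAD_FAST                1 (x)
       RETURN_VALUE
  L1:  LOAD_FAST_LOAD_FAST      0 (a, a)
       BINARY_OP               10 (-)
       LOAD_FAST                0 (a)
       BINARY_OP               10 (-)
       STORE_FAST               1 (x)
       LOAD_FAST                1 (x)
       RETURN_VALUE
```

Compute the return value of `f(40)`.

-2

LOAD_FAST a → push 40. Stack: [40]
LOAD_CONST → push 6. Stack: [40, 6]
COMPARE_OP bool(>) → 40 vs 6 = True. Stack: [True]
POP_JUMP_IF_FALSE → pop True; no jump. Stack: []
LOAD_CONST → push 8. Stack: [8]
LOAD_FAST a → push 40. Stack: [8, 40]
BINARY_OP - → 8 - 40 = -32. Stack: [-32]
LOAD_CONST → push 4. Stack: [-32, 4]
BINARY_OP >> → -32 >> 4 = -2. Stack: [-2]
STORE_FAST x → x=-2. Stack: []
LOAD_FAST x → push -2. Stack: [-2]
RETURN_VALUE → return -2.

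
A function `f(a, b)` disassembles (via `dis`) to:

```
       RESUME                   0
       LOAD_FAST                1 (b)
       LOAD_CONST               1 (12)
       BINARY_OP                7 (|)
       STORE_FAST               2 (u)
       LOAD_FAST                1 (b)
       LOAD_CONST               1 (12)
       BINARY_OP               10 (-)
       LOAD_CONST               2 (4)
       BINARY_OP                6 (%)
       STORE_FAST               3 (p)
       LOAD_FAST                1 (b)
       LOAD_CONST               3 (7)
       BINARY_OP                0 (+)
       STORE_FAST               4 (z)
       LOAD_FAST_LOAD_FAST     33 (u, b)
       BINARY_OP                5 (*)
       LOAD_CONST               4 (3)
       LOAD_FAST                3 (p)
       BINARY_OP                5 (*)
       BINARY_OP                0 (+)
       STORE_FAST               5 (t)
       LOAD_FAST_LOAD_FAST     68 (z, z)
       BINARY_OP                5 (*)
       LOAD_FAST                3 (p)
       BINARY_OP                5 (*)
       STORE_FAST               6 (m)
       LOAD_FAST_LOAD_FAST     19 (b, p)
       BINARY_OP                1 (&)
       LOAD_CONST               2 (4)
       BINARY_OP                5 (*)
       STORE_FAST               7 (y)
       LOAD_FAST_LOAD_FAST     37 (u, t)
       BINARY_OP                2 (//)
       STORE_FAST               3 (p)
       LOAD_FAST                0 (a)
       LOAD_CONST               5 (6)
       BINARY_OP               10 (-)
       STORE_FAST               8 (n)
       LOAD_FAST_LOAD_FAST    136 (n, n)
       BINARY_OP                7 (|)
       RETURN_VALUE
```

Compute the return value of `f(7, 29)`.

LOAD_FAST b → push 29. Stack: [29]
LOAD_CONST → push 12. Stack: [29, 12]
BINARY_OP | → 29 | 12 = 29. Stack: [29]
STORE_FAST u → u=29. Stack: []
LOAD_FAST b → push 29. Stack: [29]
LOAD_CONST → push 12. Stack: [29, 12]
BINARY_OP - → 29 - 12 = 17. Stack: [17]
LOAD_CONST → push 4. Stack: [17, 4]
BINARY_OP % → 17 % 4 = 1. Stack: [1]
STORE_FAST p → p=1. Stack: []
LOAD_FAST b → push 29. Stack: [29]
LOAD_CONST → push 7. Stack: [29, 7]
BINARY_OP + → 29 + 7 = 36. Stack: [36]
STORE_FAST z → z=36. Stack: []
LOAD_FAST_LOAD_FAST u,b → push 29,29. Stack: [29, 29]
BINARY_OP * → 29 * 29 = 841. Stack: [841]
LOAD_CONST → push 3. Stack: [841, 3]
LOAD_FAST p → push 1. Stack: [841, 3, 1]
BINARY_OP * → 3 * 1 = 3. Stack: [841, 3]
BINARY_OP + → 841 + 3 = 844. Stack: [844]
STORE_FAST t → t=844. Stack: []
LOAD_FAST_LOAD_FAST z,z → push 36,36. Stack: [36, 36]
BINARY_OP * → 36 * 36 = 1296. Stack: [1296]
LOAD_FAST p → push 1. Stack: [1296, 1]
BINARY_OP * → 1296 * 1 = 1296. Stack: [1296]
STORE_FAST m → m=1296. Stack: []
LOAD_FAST_LOAD_FAST b,p → push 29,1. Stack: [29, 1]
BINARY_OP & → 29 & 1 = 1. Stack: [1]
LOAD_CONST → push 4. Stack: [1, 4]
BINARY_OP * → 1 * 4 = 4. Stack: [4]
STORE_FAST y → y=4. Stack: []
LOAD_FAST_LOAD_FAST u,t → push 29,844. Stack: [29, 844]
BINARY_OP // → 29 // 844 = 0. Stack: [0]
STORE_FAST p → p=0. Stack: []
LOAD_FAST a → push 7. Stack: [7]
LOAD_CONST → push 6. Stack: [7, 6]
BINARY_OP - → 7 - 6 = 1. Stack: [1]
STORE_FAST n → n=1. Stack: []
LOAD_FAST_LOAD_FAST n,n → push 1,1. Stack: [1, 1]
BINARY_OP | → 1 | 1 = 1. Stack: [1]
RETURN_VALUE → return 1.

1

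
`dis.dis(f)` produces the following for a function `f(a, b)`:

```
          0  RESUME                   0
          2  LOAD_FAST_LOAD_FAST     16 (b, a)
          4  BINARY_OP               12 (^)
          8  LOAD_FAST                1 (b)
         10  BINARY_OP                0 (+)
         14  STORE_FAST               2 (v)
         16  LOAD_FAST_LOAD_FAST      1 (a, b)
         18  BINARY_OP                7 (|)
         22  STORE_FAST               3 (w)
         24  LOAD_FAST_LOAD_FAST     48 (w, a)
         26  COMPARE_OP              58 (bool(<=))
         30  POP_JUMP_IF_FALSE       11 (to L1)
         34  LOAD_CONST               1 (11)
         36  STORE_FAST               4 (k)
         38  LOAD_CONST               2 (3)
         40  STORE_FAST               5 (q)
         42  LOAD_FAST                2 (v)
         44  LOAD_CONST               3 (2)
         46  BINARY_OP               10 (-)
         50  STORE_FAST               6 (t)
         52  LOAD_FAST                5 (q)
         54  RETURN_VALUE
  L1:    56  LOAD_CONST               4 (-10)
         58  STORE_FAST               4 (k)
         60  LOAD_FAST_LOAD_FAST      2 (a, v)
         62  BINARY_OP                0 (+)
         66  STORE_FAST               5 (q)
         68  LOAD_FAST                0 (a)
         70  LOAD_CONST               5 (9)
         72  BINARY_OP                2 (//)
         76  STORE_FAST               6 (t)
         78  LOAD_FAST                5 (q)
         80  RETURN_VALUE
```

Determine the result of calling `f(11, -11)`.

LOAD_FAST_LOAD_FAST b,a → push -11,11. Stack: [-11, 11]
BINARY_OP ^ → -11 ^ 11 = -2. Stack: [-2]
LOAD_FAST b → push -11. Stack: [-2, -11]
BINARY_OP + → -2 + -11 = -13. Stack: [-13]
STORE_FAST v → v=-13. Stack: []
LOAD_FAST_LOAD_FAST a,b → push 11,-11. Stack: [11, -11]
BINARY_OP | → 11 | -11 = -1. Stack: [-1]
STORE_FAST w → w=-1. Stack: []
LOAD_FAST_LOAD_FAST w,a → push -1,11. Stack: [-1, 11]
COMPARE_OP bool(<=) → -1 vs 11 = True. Stack: [True]
POP_JUMP_IF_FALSE → pop True; no jump. Stack: []
LOAD_CONST → push 11. Stack: [11]
STORE_FAST k → k=11. Stack: []
LOAD_CONST → push 3. Stack: [3]
STORE_FAST q → q=3. Stack: []
LOAD_FAST v → push -13. Stack: [-13]
LOAD_CONST → push 2. Stack: [-13, 2]
BINARY_OP - → -13 - 2 = -15. Stack: [-15]
STORE_FAST t → t=-15. Stack: []
LOAD_FAST q → push 3. Stack: [3]
RETURN_VALUE → return 3.

3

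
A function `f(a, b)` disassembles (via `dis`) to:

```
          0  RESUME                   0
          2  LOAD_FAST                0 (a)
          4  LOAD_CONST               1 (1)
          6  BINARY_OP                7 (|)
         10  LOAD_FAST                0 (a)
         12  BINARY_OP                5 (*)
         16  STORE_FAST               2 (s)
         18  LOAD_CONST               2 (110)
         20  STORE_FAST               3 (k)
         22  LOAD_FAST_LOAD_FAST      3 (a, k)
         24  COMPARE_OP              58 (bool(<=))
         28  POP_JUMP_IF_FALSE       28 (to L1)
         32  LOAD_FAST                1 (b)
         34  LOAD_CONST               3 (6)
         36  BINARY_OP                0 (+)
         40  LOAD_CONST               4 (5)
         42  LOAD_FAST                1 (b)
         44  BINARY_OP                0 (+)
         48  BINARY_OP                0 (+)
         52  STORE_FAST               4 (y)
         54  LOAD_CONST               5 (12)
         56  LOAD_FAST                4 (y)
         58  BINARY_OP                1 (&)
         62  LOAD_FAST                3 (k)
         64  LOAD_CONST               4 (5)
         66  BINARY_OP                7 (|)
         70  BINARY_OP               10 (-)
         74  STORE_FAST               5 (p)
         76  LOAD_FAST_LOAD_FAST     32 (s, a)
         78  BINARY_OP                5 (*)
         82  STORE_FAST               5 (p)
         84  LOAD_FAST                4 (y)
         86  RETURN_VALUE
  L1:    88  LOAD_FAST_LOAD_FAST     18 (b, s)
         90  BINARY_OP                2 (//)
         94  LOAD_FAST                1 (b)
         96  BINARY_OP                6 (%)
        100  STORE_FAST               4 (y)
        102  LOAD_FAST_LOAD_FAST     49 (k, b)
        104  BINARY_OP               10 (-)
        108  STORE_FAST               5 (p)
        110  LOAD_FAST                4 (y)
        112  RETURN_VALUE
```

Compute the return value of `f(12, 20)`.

51

LOAD_FAST a → push 12. Stack: [12]
LOAD_CONST → push 1. Stack: [12, 1]
BINARY_OP | → 12 | 1 = 13. Stack: [13]
LOAD_FAST a → push 12. Stack: [13, 12]
BINARY_OP * → 13 * 12 = 156. Stack: [156]
STORE_FAST s → s=156. Stack: []
LOAD_CONST → push 110. Stack: [110]
STORE_FAST k → k=110. Stack: []
LOAD_FAST_LOAD_FAST a,k → push 12,110. Stack: [12, 110]
COMPARE_OP bool(<=) → 12 vs 110 = True. Stack: [True]
POP_JUMP_IF_FALSE → pop True; no jump. Stack: []
LOAD_FAST b → push 20. Stack: [20]
LOAD_CONST → push 6. Stack: [20, 6]
BINARY_OP + → 20 + 6 = 26. Stack: [26]
LOAD_CONST → push 5. Stack: [26, 5]
LOAD_FAST b → push 20. Stack: [26, 5, 20]
BINARY_OP + → 5 + 20 = 25. Stack: [26, 25]
BINARY_OP + → 26 + 25 = 51. Stack: [51]
STORE_FAST y → y=51. Stack: []
LOAD_CONST → push 12. Stack: [12]
LOAD_FAST y → push 51. Stack: [12, 51]
BINARY_OP & → 12 & 51 = 0. Stack: [0]
LOAD_FAST k → push 110. Stack: [0, 110]
LOAD_CONST → push 5. Stack: [0, 110, 5]
BINARY_OP | → 110 | 5 = 111. Stack: [0, 111]
BINARY_OP - → 0 - 111 = -111. Stack: [-111]
STORE_FAST p → p=-111. Stack: []
LOAD_FAST_LOAD_FAST s,a → push 156,12. Stack: [156, 12]
BINARY_OP * → 156 * 12 = 1872. Stack: [1872]
STORE_FAST p → p=1872. Stack: []
LOAD_FAST y → push 51. Stack: [51]
RETURN_VALUE → return 51.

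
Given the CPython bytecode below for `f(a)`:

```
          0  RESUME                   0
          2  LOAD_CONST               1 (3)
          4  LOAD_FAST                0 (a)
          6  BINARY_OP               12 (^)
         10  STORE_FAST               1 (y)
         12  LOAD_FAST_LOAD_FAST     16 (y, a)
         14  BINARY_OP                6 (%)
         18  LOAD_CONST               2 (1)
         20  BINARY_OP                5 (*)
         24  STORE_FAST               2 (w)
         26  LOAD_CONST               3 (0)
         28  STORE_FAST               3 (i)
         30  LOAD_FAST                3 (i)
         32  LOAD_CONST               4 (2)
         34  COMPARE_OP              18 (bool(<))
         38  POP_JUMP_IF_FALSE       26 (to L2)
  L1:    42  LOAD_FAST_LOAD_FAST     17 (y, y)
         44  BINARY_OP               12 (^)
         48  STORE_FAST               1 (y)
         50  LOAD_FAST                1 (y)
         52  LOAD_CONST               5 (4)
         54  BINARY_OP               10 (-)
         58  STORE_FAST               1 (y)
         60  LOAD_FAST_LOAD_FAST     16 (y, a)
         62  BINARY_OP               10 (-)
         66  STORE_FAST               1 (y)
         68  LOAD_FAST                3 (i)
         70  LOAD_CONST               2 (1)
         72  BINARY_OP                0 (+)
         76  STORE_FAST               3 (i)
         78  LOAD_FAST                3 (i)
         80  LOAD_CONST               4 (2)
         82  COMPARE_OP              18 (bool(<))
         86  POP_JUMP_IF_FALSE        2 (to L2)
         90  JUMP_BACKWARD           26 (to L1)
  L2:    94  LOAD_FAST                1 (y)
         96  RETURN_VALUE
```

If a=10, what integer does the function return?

LOAD_CONST → push 3. Stack: [3]
LOAD_FAST a → push 10. Stack: [3, 10]
BINARY_OP ^ → 3 ^ 10 = 9. Stack: [9]
STORE_FAST y → y=9. Stack: []
LOAD_FAST_LOAD_FAST y,a → push 9,10. Stack: [9, 10]
BINARY_OP % → 9 % 10 = 9. Stack: [9]
LOAD_CONST → push 1. Stack: [9, 1]
BINARY_OP * → 9 * 1 = 9. Stack: [9]
STORE_FAST w → w=9. Stack: []
LOAD_CONST → push 0. Stack: [0]
STORE_FAST i → i=0. Stack: []
LOAD_FAST i → push 0. Stack: [0]
LOAD_CONST → push 2. Stack: [0, 2]
COMPARE_OP bool(<) → 0 vs 2 = True. Stack: [True]
POP_JUMP_IF_FALSE → pop True; no jump. Stack: []
LOAD_FAST_LOAD_FAST y,y → push 9,9. Stack: [9, 9]
BINARY_OP ^ → 9 ^ 9 = 0. Stack: [0]
STORE_FAST y → y=0. Stack: []
LOAD_FAST y → push 0. Stack: [0]
LOAD_CONST → push 4. Stack: [0, 4]
BINARY_OP - → 0 - 4 = -4. Stack: [-4]
STORE_FAST y → y=-4. Stack: []
LOAD_FAST_LOAD_FAST y,a → push -4,10. Stack: [-4, 10]
BINARY_OP - → -4 - 10 = -14. Stack: [-14]
STORE_FAST y → y=-14. Stack: []
LOAD_FAST i → push 0. Stack: [0]
LOAD_CONST → push 1. Stack: [0, 1]
BINARY_OP + → 0 + 1 = 1. Stack: [1]
STORE_FAST i → i=1. Stack: []
LOAD_FAST i → push 1. Stack: [1]
LOAD_CONST → push 2. Stack: [1, 2]
COMPARE_OP bool(<) → 1 vs 2 = True. Stack: [True]
POP_JUMP_IF_FALSE → pop True; no jump. Stack: []
LOAD_FAST_LOAD_FAST y,y → push -14,-14. Stack: [-14, -14]
BINARY_OP ^ → -14 ^ -14 = 0. Stack: [0]
STORE_FAST y → y=0. Stack: []
LOAD_FAST y → push 0. Stack: [0]
LOAD_CONST → push 4. Stack: [0, 4]
BINARY_OP - → 0 - 4 = -4. Stack: [-4]
STORE_FAST y → y=-4. Stack: []
LOAD_FAST_LOAD_FAST y,a → push -4,10. Stack: [-4, 10]
BINARY_OP - → -4 - 10 = -14. Stack: [-14]
STORE_FAST y → y=-14. Stack: []
LOAD_FAST i → push 1. Stack: [1]
LOAD_CONST → push 1. Stack: [1, 1]
BINARY_OP + → 1 + 1 = 2. Stack: [2]
STORE_FAST i → i=2. Stack: []
LOAD_FAST i → push 2. Stack: [2]
LOAD_CONST → push 2. Stack: [2, 2]
COMPARE_OP bool(<) → 2 vs 2 = False. Stack: [False]
POP_JUMP_IF_FALSE → pop False; jump. Stack: []
LOAD_FAST y → push -14. Stack: [-14]
RETURN_VALUE → return -14.

-14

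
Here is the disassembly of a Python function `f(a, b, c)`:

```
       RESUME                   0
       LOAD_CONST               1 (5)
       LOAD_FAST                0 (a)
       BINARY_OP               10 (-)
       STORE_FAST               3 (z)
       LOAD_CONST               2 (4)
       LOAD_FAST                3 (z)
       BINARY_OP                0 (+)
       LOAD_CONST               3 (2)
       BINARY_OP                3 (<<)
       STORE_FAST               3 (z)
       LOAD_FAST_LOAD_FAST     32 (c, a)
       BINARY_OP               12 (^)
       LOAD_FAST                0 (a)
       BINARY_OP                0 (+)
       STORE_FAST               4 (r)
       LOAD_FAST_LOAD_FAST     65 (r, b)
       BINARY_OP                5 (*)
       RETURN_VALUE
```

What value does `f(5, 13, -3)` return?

LOAD_CONST → push 5. Stack: [5]
LOAD_FAST a → push 5. Stack: [5, 5]
BINARY_OP - → 5 - 5 = 0. Stack: [0]
STORE_FAST z → z=0. Stack: []
LOAD_CONST → push 4. Stack: [4]
LOAD_FAST z → push 0. Stack: [4, 0]
BINARY_OP + → 4 + 0 = 4. Stack: [4]
LOAD_CONST → push 2. Stack: [4, 2]
BINARY_OP << → 4 << 2 = 16. Stack: [16]
STORE_FAST z → z=16. Stack: []
LOAD_FAST_LOAD_FAST c,a → push -3,5. Stack: [-3, 5]
BINARY_OP ^ → -3 ^ 5 = -8. Stack: [-8]
LOAD_FAST a → push 5. Stack: [-8, 5]
BINARY_OP + → -8 + 5 = -3. Stack: [-3]
STORE_FAST r → r=-3. Stack: []
LOAD_FAST_LOAD_FAST r,b → push -3,13. Stack: [-3, 13]
BINARY_OP * → -3 * 13 = -39. Stack: [-39]
RETURN_VALUE → return -39.

-39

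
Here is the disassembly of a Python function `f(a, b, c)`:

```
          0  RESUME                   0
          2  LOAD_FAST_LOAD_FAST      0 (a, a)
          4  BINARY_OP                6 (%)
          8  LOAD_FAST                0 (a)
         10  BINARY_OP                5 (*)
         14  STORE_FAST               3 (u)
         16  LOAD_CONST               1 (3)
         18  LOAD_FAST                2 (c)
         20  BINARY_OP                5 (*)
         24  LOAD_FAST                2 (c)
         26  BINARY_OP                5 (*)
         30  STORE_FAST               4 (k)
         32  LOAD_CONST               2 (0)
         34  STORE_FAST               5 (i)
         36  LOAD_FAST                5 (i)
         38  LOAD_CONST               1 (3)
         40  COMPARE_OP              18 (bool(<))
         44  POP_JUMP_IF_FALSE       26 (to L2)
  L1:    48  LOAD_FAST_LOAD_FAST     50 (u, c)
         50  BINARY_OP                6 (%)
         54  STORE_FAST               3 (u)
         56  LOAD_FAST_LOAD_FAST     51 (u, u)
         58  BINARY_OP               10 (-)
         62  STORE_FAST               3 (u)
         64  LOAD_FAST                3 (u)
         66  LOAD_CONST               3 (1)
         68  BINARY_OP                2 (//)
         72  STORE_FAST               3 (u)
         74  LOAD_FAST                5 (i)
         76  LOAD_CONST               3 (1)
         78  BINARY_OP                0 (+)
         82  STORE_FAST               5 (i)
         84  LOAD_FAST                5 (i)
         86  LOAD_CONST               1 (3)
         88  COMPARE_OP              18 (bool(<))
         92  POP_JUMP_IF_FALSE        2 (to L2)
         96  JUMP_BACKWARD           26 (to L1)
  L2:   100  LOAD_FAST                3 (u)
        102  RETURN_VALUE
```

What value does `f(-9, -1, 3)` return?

0

LOAD_FAST_LOAD_FAST a,a → push -9,-9
BINARY_OP % → -9 % -9 = 0
LOAD_FAST a → push -9
BINARY_OP * → 0 * -9 = 0
STORE_FAST u → u=0
LOAD_CONST → push 3
LOAD_FAST c → push 3
BINARY_OP * → 3 * 3 = 9
LOAD_FAST c → push 3
BINARY_OP * → 9 * 3 = 27
STORE_FAST k → k=27
LOAD_CONST → push 0
STORE_FAST i → i=0
LOAD_FAST i → push 0
LOAD_CONST → push 3
COMPARE_OP bool(<) → 0 vs 3 = True
POP_JUMP_IF_FALSE → pop True; no jump
LOAD_FAST_LOAD_FAST u,c → push 0,3
BINARY_OP % → 0 % 3 = 0
STORE_FAST u → u=0
LOAD_FAST_LOAD_FAST u,u → push 0,0
BINARY_OP - → 0 - 0 = 0
STORE_FAST u → u=0
LOAD_FAST u → push 0
LOAD_CONST → push 1
BINARY_OP // → 0 // 1 = 0
STORE_FAST u → u=0
LOAD_FAST i → push 0
LOAD_CONST → push 1
BINARY_OP + → 0 + 1 = 1
STORE_FAST i → i=1
LOAD_FAST i → push 1
LOAD_CONST → push 3
COMPARE_OP bool(<) → 1 vs 3 = True
POP_JUMP_IF_FALSE → pop True; no jump
LOAD_FAST_LOAD_FAST u,c → push 0,3
BINARY_OP % → 0 % 3 = 0
STORE_FAST u → u=0
LOAD_FAST_LOAD_FAST u,u → push 0,0
BINARY_OP - → 0 - 0 = 0
STORE_FAST u → u=0
LOAD_FAST u → push 0
LOAD_CONST → push 1
BINARY_OP // → 0 // 1 = 0
STORE_FAST u → u=0
LOAD_FAST i → push 1
LOAD_CONST → push 1
BINARY_OP + → 1 + 1 = 2
STORE_FAST i → i=2
LOAD_FAST i → push 2
LOAD_CONST → push 3
COMPARE_OP bool(<) → 2 vs 3 = True
POP_JUMP_IF_FALSE → pop True; no jump
LOAD_FAST_LOAD_FAST u,c → push 0,3
BINARY_OP % → 0 % 3 = 0
STORE_FAST u → u=0
LOAD_FAST_LOAD_FAST u,u → push 0,0
BINARY_OP - → 0 - 0 = 0
STORE_FAST u → u=0
LOAD_FAST u → push 0
LOAD_CONST → push 1
BINARY_OP // → 0 // 1 = 0
STORE_FAST u → u=0
LOAD_FAST i → push 2
LOAD_CONST → push 1
BINARY_OP + → 2 + 1 = 3
STORE_FAST i → i=3
LOAD_FAST i → push 3
LOAD_CONST → push 3
COMPARE_OP bool(<) → 3 vs 3 = False
POP_JUMP_IF_FALSE → pop False; jump
LOAD_FAST u → push 0
RETURN_VALUE → return 0.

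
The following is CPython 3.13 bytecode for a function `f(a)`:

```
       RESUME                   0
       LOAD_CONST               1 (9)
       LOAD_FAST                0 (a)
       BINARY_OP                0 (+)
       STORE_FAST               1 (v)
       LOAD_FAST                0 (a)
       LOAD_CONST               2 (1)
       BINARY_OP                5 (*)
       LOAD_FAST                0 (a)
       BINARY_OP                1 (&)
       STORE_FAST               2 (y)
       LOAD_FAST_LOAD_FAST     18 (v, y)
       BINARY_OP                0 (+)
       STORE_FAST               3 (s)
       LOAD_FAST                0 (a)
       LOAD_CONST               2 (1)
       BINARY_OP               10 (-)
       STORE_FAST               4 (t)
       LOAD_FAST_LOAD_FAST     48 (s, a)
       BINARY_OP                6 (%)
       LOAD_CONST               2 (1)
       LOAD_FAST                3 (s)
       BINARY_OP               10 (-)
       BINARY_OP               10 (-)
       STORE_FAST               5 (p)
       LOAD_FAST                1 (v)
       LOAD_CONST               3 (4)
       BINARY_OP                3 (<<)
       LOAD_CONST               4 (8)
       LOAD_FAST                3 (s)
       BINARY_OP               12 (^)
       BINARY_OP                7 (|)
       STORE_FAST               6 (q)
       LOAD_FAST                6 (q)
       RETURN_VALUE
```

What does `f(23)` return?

575

LOAD_CONST → push 9. Stack: [9]
LOAD_FAST a → push 23. Stack: [9, 23]
BINARY_OP + → 9 + 23 = 32. Stack: [32]
STORE_FAST v → v=32. Stack: []
LOAD_FAST a → push 23. Stack: [23]
LOAD_CONST → push 1. Stack: [23, 1]
BINARY_OP * → 23 * 1 = 23. Stack: [23]
LOAD_FAST a → push 23. Stack: [23, 23]
BINARY_OP & → 23 & 23 = 23. Stack: [23]
STORE_FAST y → y=23. Stack: []
LOAD_FAST_LOAD_FAST v,y → push 32,23. Stack: [32, 23]
BINARY_OP + → 32 + 23 = 55. Stack: [55]
STORE_FAST s → s=55. Stack: []
LOAD_FAST a → push 23. Stack: [23]
LOAD_CONST → push 1. Stack: [23, 1]
BINARY_OP - → 23 - 1 = 22. Stack: [22]
STORE_FAST t → t=22. Stack: []
LOAD_FAST_LOAD_FAST s,a → push 55,23. Stack: [55, 23]
BINARY_OP % → 55 % 23 = 9. Stack: [9]
LOAD_CONST → push 1. Stack: [9, 1]
LOAD_FAST s → push 55. Stack: [9, 1, 55]
BINARY_OP - → 1 - 55 = -54. Stack: [9, -54]
BINARY_OP - → 9 - -54 = 63. Stack: [63]
STORE_FAST p → p=63. Stack: []
LOAD_FAST v → push 32. Stack: [32]
LOAD_CONST → push 4. Stack: [32, 4]
BINARY_OP << → 32 << 4 = 512. Stack: [512]
LOAD_CONST → push 8. Stack: [512, 8]
LOAD_FAST s → push 55. Stack: [512, 8, 55]
BINARY_OP ^ → 8 ^ 55 = 63. Stack: [512, 63]
BINARY_OP | → 512 | 63 = 575. Stack: [575]
STORE_FAST q → q=575. Stack: []
LOAD_FAST q → push 575. Stack: [575]
RETURN_VALUE → return 575.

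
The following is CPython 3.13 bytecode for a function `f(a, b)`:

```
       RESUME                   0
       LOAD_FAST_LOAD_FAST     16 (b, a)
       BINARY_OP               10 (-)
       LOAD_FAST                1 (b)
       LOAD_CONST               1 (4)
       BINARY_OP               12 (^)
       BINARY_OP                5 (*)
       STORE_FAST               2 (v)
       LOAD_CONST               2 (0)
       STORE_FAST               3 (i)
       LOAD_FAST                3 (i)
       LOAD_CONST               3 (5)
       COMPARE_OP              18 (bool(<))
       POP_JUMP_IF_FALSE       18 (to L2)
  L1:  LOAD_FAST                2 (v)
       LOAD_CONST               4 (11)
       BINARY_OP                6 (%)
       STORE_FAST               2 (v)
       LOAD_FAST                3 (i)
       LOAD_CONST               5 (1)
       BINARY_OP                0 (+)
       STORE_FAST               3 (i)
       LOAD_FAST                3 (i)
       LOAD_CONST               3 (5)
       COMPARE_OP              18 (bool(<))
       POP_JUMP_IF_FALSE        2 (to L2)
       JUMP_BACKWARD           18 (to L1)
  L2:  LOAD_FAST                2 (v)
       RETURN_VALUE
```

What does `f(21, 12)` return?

LOAD_FAST_LOAD_FAST b,a → push 12,21
BINARY_OP - → 12 - 21 = -9
LOAD_FAST b → push 12
LOAD_CONST → push 4
BINARY_OP ^ → 12 ^ 4 = 8
BINARY_OP * → -9 * 8 = -72
STORE_FAST v → v=-72
LOAD_CONST → push 0
STORE_FAST i → i=0
LOAD_FAST i → push 0
LOAD_CONST → push 5
COMPARE_OP bool(<) → 0 vs 5 = True
POP_JUMP_IF_FALSE → pop True; no jump
LOAD_FAST v → push -72
LOAD_CONST → push 11
BINARY_OP % → -72 % 11 = 5
STORE_FAST v → v=5
LOAD_FAST i → push 0
LOAD_CONST → push 1
BINARY_OP + → 0 + 1 = 1
STORE_FAST i → i=1
LOAD_FAST i → push 1
LOAD_CONST → push 5
COMPARE_OP bool(<) → 1 vs 5 = True
POP_JUMP_IF_FALSE → pop True; no jump
LOAD_FAST v → push 5
LOAD_CONST → push 11
BINARY_OP % → 5 % 11 = 5
STORE_FAST v → v=5
LOAD_FAST i → push 1
LOAD_CONST → push 1
BINARY_OP + → 1 + 1 = 2
STORE_FAST i → i=2
LOAD_FAST i → push 2
LOAD_CONST → push 5
COMPARE_OP bool(<) → 2 vs 5 = True
POP_JUMP_IF_FALSE → pop True; no jump
LOAD_FAST v → push 5
LOAD_CONST → push 11
BINARY_OP % → 5 % 11 = 5
STORE_FAST v → v=5
LOAD_FAST i → push 2
LOAD_CONST → push 1
BINARY_OP + → 2 + 1 = 3
STORE_FAST i → i=3
LOAD_FAST i → push 3
LOAD_CONST → push 5
COMPARE_OP bool(<) → 3 vs 5 = True
POP_JUMP_IF_FALSE → pop True; no jump
LOAD_FAST v → push 5
LOAD_CONST → push 11
BINARY_OP % → 5 % 11 = 5
STORE_FAST v → v=5
LOAD_FAST i → push 3
LOAD_CONST → push 1
BINARY_OP + → 3 + 1 = 4
STORE_FAST i → i=4
LOAD_FAST i → push 4
LOAD_CONST → push 5
COMPARE_OP bool(<) → 4 vs 5 = True
POP_JUMP_IF_FALSE → pop True; no jump
LOAD_FAST v → push 5
LOAD_CONST → push 11
BINARY_OP % → 5 % 11 = 5
STORE_FAST v → v=5
LOAD_FAST i → push 4
LOAD_CONST → push 1
BINARY_OP + → 4 + 1 = 5
STORE_FAST i → i=5
LOAD_FAST i → push 5
LOAD_CONST → push 5
COMPARE_OP bool(<) → 5 vs 5 = False
POP_JUMP_IF_FALSE → pop False; jump
LOAD_FAST v → push 5
RETURN_VALUE → return 5.

5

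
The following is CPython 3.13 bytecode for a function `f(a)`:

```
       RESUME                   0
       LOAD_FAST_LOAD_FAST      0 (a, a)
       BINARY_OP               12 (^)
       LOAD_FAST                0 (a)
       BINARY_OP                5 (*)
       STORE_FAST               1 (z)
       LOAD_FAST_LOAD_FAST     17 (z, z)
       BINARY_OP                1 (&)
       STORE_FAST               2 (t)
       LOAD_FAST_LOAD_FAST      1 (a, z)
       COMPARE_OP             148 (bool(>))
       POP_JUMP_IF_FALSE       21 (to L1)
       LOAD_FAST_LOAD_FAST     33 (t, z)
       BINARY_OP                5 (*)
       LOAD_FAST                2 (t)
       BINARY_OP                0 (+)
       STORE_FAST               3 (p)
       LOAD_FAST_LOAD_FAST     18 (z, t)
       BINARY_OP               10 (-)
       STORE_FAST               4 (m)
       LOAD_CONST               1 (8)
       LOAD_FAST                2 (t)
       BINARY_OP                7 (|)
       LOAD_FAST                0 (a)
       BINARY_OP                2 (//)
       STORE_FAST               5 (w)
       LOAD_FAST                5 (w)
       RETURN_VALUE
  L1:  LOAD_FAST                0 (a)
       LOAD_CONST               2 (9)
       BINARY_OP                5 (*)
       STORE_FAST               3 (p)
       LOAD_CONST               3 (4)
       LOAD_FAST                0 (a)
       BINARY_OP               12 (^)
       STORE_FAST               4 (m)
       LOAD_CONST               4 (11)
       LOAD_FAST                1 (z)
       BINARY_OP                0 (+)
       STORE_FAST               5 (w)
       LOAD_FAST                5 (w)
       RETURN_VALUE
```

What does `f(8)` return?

1

LOAD_FAST_LOAD_FAST a,a → push 8,8. Stack: [8, 8]
BINARY_OP ^ → 8 ^ 8 = 0. Stack: [0]
LOAD_FAST a → push 8. Stack: [0, 8]
BINARY_OP * → 0 * 8 = 0. Stack: [0]
STORE_FAST z → z=0. Stack: []
LOAD_FAST_LOAD_FAST z,z → push 0,0. Stack: [0, 0]
BINARY_OP & → 0 & 0 = 0. Stack: [0]
STORE_FAST t → t=0. Stack: []
LOAD_FAST_LOAD_FAST a,z → push 8,0. Stack: [8, 0]
COMPARE_OP bool(>) → 8 vs 0 = True. Stack: [True]
POP_JUMP_IF_FALSE → pop True; no jump. Stack: []
LOAD_FAST_LOAD_FAST t,z → push 0,0. Stack: [0, 0]
BINARY_OP * → 0 * 0 = 0. Stack: [0]
LOAD_FAST t → push 0. Stack: [0, 0]
BINARY_OP + → 0 + 0 = 0. Stack: [0]
STORE_FAST p → p=0. Stack: []
LOAD_FAST_LOAD_FAST z,t → push 0,0. Stack: [0, 0]
BINARY_OP - → 0 - 0 = 0. Stack: [0]
STORE_FAST m → m=0. Stack: []
LOAD_CONST → push 8. Stack: [8]
LOAD_FAST t → push 0. Stack: [8, 0]
BINARY_OP | → 8 | 0 = 8. Stack: [8]
LOAD_FAST a → push 8. Stack: [8, 8]
BINARY_OP // → 8 // 8 = 1. Stack: [1]
STORE_FAST w → w=1. Stack: []
LOAD_FAST w → push 1. Stack: [1]
RETURN_VALUE → return 1.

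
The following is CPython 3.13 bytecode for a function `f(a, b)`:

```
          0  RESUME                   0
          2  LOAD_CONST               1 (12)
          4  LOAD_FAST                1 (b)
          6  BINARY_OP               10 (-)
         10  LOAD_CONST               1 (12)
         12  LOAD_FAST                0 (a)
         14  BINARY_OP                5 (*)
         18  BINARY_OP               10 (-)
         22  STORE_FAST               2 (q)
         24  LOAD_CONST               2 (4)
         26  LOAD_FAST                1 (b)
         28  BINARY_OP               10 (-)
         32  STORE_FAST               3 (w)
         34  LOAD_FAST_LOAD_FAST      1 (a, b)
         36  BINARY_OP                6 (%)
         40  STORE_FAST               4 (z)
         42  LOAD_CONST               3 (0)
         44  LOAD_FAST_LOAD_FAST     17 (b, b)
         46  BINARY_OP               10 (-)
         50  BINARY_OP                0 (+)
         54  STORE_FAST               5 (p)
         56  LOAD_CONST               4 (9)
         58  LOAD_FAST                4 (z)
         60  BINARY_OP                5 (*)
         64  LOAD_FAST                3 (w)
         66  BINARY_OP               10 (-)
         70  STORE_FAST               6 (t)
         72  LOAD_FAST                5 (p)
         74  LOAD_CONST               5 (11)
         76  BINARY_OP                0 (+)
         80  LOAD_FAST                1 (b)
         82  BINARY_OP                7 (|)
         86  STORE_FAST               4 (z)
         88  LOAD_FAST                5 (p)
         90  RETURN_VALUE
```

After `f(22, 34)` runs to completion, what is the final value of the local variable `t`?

228

LOAD_CONST → push 12. Stack: [12]
LOAD_FAST b → push 34. Stack: [12, 34]
BINARY_OP - → 12 - 34 = -22. Stack: [-22]
LOAD_CONST → push 12. Stack: [-22, 12]
LOAD_FAST a → push 22. Stack: [-22, 12, 22]
BINARY_OP * → 12 * 22 = 264. Stack: [-22, 264]
BINARY_OP - → -22 - 264 = -286. Stack: [-286]
STORE_FAST q → q=-286. Stack: []
LOAD_CONST → push 4. Stack: [4]
LOAD_FAST b → push 34. Stack: [4, 34]
BINARY_OP - → 4 - 34 = -30. Stack: [-30]
STORE_FAST w → w=-30. Stack: []
LOAD_FAST_LOAD_FAST a,b → push 22,34. Stack: [22, 34]
BINARY_OP % → 22 % 34 = 22. Stack: [22]
STORE_FAST z → z=22. Stack: []
LOAD_CONST → push 0. Stack: [0]
LOAD_FAST_LOAD_FAST b,b → push 34,34. Stack: [0, 34, 34]
BINARY_OP - → 34 - 34 = 0. Stack: [0, 0]
BINARY_OP + → 0 + 0 = 0. Stack: [0]
STORE_FAST p → p=0. Stack: []
LOAD_CONST → push 9. Stack: [9]
LOAD_FAST z → push 22. Stack: [9, 22]
BINARY_OP * → 9 * 22 = 198. Stack: [198]
LOAD_FAST w → push -30. Stack: [198, -30]
BINARY_OP - → 198 - -30 = 228. Stack: [228]
STORE_FAST t → t=228. Stack: []
LOAD_FAST p → push 0. Stack: [0]
LOAD_CONST → push 11. Stack: [0, 11]
BINARY_OP + → 0 + 11 = 11. Stack: [11]
LOAD_FAST b → push 34. Stack: [11, 34]
BINARY_OP | → 11 | 34 = 43. Stack: [43]
STORE_FAST z → z=43. Stack: []
LOAD_FAST p → push 0. Stack: [0]
RETURN_VALUE → return 0.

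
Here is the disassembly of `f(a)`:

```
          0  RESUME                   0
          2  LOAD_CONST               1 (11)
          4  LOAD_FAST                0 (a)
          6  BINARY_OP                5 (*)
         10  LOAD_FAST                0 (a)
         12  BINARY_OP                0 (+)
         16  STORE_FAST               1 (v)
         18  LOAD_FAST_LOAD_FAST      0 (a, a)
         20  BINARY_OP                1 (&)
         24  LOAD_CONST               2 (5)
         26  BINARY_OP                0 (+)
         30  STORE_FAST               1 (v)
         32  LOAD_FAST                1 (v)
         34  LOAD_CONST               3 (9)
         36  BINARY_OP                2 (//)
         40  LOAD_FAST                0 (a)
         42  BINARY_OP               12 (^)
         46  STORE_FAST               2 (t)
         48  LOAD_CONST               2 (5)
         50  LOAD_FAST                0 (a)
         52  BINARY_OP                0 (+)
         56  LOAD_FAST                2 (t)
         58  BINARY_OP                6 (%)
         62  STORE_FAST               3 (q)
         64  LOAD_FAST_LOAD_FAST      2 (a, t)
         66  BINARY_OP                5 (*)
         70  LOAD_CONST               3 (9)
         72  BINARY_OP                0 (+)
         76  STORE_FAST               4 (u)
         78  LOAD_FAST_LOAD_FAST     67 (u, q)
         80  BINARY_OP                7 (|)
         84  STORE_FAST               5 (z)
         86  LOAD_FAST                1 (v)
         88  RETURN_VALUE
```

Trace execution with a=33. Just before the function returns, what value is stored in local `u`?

LOAD_CONST → push 11. Stack: [11]
LOAD_FAST a → push 33. Stack: [11, 33]
BINARY_OP * → 11 * 33 = 363. Stack: [363]
LOAD_FAST a → push 33. Stack: [363, 33]
BINARY_OP + → 363 + 33 = 396. Stack: [396]
STORE_FAST v → v=396. Stack: []
LOAD_FAST_LOAD_FAST a,a → push 33,33. Stack: [33, 33]
BINARY_OP & → 33 & 33 = 33. Stack: [33]
LOAD_CONST → push 5. Stack: [33, 5]
BINARY_OP + → 33 + 5 = 38. Stack: [38]
STORE_FAST v → v=38. Stack: []
LOAD_FAST v → push 38. Stack: [38]
LOAD_CONST → push 9. Stack: [38, 9]
BINARY_OP // → 38 // 9 = 4. Stack: [4]
LOAD_FAST a → push 33. Stack: [4, 33]
BINARY_OP ^ → 4 ^ 33 = 37. Stack: [37]
STORE_FAST t → t=37. Stack: []
LOAD_CONST → push 5. Stack: [5]
LOAD_FAST a → push 33. Stack: [5, 33]
BINARY_OP + → 5 + 33 = 38. Stack: [38]
LOAD_FAST t → push 37. Stack: [38, 37]
BINARY_OP % → 38 % 37 = 1. Stack: [1]
STORE_FAST q → q=1. Stack: []
LOAD_FAST_LOAD_FAST a,t → push 33,37. Stack: [33, 37]
BINARY_OP * → 33 * 37 = 1221. Stack: [1221]
LOAD_CONST → push 9. Stack: [1221, 9]
BINARY_OP + → 1221 + 9 = 1230. Stack: [1230]
STORE_FAST u → u=1230. Stack: []
LOAD_FAST_LOAD_FAST u,q → push 1230,1. Stack: [1230, 1]
BINARY_OP | → 1230 | 1 = 1231. Stack: [1231]
STORE_FAST z → z=1231. Stack: []
LOAD_FAST v → push 38. Stack: [38]
RETURN_VALUE → return 38.

1230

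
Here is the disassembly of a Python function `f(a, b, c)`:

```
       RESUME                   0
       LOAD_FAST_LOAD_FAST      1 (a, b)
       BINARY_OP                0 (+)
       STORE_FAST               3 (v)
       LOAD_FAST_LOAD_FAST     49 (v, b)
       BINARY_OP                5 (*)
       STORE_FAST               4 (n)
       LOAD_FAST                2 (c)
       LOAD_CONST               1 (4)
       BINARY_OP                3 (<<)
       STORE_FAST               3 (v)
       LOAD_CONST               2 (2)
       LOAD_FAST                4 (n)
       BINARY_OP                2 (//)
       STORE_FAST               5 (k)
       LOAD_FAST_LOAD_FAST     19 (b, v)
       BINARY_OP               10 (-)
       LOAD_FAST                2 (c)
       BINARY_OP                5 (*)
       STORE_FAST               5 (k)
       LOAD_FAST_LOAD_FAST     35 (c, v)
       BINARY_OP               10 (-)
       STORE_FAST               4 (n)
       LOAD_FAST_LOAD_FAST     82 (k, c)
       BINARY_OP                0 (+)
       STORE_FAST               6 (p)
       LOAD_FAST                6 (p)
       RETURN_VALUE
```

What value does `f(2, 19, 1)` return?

LOAD_FAST_LOAD_FAST a,b → push 2,19. Stack: [2, 19]
BINARY_OP + → 2 + 19 = 21. Stack: [21]
STORE_FAST v → v=21. Stack: []
LOAD_FAST_LOAD_FAST v,b → push 21,19. Stack: [21, 19]
BINARY_OP * → 21 * 19 = 399. Stack: [399]
STORE_FAST n → n=399. Stack: []
LOAD_FAST c → push 1. Stack: [1]
LOAD_CONST → push 4. Stack: [1, 4]
BINARY_OP << → 1 << 4 = 16. Stack: [16]
STORE_FAST v → v=16. Stack: []
LOAD_CONST → push 2. Stack: [2]
LOAD_FAST n → push 399. Stack: [2, 399]
BINARY_OP // → 2 // 399 = 0. Stack: [0]
STORE_FAST k → k=0. Stack: []
LOAD_FAST_LOAD_FAST b,v → push 19,16. Stack: [19, 16]
BINARY_OP - → 19 - 16 = 3. Stack: [3]
LOAD_FAST c → push 1. Stack: [3, 1]
BINARY_OP * → 3 * 1 = 3. Stack: [3]
STORE_FAST k → k=3. Stack: []
LOAD_FAST_LOAD_FAST c,v → push 1,16. Stack: [1, 16]
BINARY_OP - → 1 - 16 = -15. Stack: [-15]
STORE_FAST n → n=-15. Stack: []
LOAD_FAST_LOAD_FAST k,c → push 3,1. Stack: [3, 1]
BINARY_OP + → 3 + 1 = 4. Stack: [4]
STORE_FAST p → p=4. Stack: []
LOAD_FAST p → push 4. Stack: [4]
RETURN_VALUE → return 4.

4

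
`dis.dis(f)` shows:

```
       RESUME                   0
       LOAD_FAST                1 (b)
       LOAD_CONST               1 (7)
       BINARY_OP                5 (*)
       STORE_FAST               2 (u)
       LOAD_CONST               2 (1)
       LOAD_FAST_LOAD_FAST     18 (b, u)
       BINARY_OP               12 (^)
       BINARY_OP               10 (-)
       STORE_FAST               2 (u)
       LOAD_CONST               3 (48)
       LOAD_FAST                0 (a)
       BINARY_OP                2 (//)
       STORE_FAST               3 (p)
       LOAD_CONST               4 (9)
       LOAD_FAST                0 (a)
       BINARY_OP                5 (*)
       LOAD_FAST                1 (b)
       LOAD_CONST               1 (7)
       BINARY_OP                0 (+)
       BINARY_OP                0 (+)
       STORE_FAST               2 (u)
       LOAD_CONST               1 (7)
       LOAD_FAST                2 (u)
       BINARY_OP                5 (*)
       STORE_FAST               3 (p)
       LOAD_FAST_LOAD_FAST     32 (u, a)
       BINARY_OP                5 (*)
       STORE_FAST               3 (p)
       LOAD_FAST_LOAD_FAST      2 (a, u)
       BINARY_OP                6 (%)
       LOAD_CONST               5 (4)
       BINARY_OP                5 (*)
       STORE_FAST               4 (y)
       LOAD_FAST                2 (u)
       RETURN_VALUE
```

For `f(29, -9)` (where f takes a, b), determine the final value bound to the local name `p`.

7511

LOAD_FAST b → push -9. Stack: [-9]
LOAD_CONST → push 7. Stack: [-9, 7]
BINARY_OP * → -9 * 7 = -63. Stack: [-63]
STORE_FAST u → u=-63. Stack: []
LOAD_CONST → push 1. Stack: [1]
LOAD_FAST_LOAD_FAST b,u → push -9,-63. Stack: [1, -9, -63]
BINARY_OP ^ → -9 ^ -63 = 54. Stack: [1, 54]
BINARY_OP - → 1 - 54 = -53. Stack: [-53]
STORE_FAST u → u=-53. Stack: []
LOAD_CONST → push 48. Stack: [48]
LOAD_FAST a → push 29. Stack: [48, 29]
BINARY_OP // → 48 // 29 = 1. Stack: [1]
STORE_FAST p → p=1. Stack: []
LOAD_CONST → push 9. Stack: [9]
LOAD_FAST a → push 29. Stack: [9, 29]
BINARY_OP * → 9 * 29 = 261. Stack: [261]
LOAD_FAST b → push -9. Stack: [261, -9]
LOAD_CONST → push 7. Stack: [261, -9, 7]
BINARY_OP + → -9 + 7 = -2. Stack: [261, -2]
BINARY_OP + → 261 + -2 = 259. Stack: [259]
STORE_FAST u → u=259. Stack: []
LOAD_CONST → push 7. Stack: [7]
LOAD_FAST u → push 259. Stack: [7, 259]
BINARY_OP * → 7 * 259 = 1813. Stack: [1813]
STORE_FAST p → p=1813. Stack: []
LOAD_FAST_LOAD_FAST u,a → push 259,29. Stack: [259, 29]
BINARY_OP * → 259 * 29 = 7511. Stack: [7511]
STORE_FAST p → p=7511. Stack: []
LOAD_FAST_LOAD_FAST a,u → push 29,259. Stack: [29, 259]
BINARY_OP % → 29 % 259 = 29. Stack: [29]
LOAD_CONST → push 4. Stack: [29, 4]
BINARY_OP * → 29 * 4 = 116. Stack: [116]
STORE_FAST y → y=116. Stack: []
LOAD_FAST u → push 259. Stack: [259]
RETURN_VALUE → return 259.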